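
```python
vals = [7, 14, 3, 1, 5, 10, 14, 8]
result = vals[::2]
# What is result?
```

vals has length 8. The slice vals[::2] selects indices [0, 2, 4, 6] (0->7, 2->3, 4->5, 6->14), giving [7, 3, 5, 14].

[7, 3, 5, 14]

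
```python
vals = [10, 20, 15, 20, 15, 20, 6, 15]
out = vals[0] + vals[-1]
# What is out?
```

vals has length 8. vals[0] = 10.
vals has length 8. Negative index -1 maps to positive index 8 + (-1) = 7. vals[7] = 15.
Sum: 10 + 15 = 25.

25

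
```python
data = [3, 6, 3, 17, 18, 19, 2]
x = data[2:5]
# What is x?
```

data has length 7. The slice data[2:5] selects indices [2, 3, 4] (2->3, 3->17, 4->18), giving [3, 17, 18].

[3, 17, 18]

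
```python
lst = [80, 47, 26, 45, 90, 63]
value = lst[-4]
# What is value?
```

lst has length 6. Negative index -4 maps to positive index 6 + (-4) = 2. lst[2] = 26.

26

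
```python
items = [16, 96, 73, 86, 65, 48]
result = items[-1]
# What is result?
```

items has length 6. Negative index -1 maps to positive index 6 + (-1) = 5. items[5] = 48.

48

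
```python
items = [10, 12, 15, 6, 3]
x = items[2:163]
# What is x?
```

items has length 5. The slice items[2:163] selects indices [2, 3, 4] (2->15, 3->6, 4->3), giving [15, 6, 3].

[15, 6, 3]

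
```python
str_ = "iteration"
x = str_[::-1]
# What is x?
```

str_ has length 9. The slice str_[::-1] selects indices [8, 7, 6, 5, 4, 3, 2, 1, 0] (8->'n', 7->'o', 6->'i', 5->'t', 4->'a', 3->'r', 2->'e', 1->'t', 0->'i'), giving 'noitareti'.

'noitareti'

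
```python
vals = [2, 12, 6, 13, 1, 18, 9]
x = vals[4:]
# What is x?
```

vals has length 7. The slice vals[4:] selects indices [4, 5, 6] (4->1, 5->18, 6->9), giving [1, 18, 9].

[1, 18, 9]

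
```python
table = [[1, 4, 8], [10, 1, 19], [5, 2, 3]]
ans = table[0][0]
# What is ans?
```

table[0] = [1, 4, 8]. Taking column 0 of that row yields 1.

1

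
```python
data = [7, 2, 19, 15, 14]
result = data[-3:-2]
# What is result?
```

data has length 5. The slice data[-3:-2] selects indices [2] (2->19), giving [19].

[19]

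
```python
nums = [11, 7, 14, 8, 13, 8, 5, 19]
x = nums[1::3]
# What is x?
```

nums has length 8. The slice nums[1::3] selects indices [1, 4, 7] (1->7, 4->13, 7->19), giving [7, 13, 19].

[7, 13, 19]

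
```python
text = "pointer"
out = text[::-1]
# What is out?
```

text has length 7. The slice text[::-1] selects indices [6, 5, 4, 3, 2, 1, 0] (6->'r', 5->'e', 4->'t', 3->'n', 2->'i', 1->'o', 0->'p'), giving 'retniop'.

'retniop'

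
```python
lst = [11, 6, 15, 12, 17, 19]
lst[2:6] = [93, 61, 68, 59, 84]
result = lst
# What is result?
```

lst starts as [11, 6, 15, 12, 17, 19] (length 6). The slice lst[2:6] covers indices [2, 3, 4, 5] with values [15, 12, 17, 19]. Replacing that slice with [93, 61, 68, 59, 84] (different length) produces [11, 6, 93, 61, 68, 59, 84].

[11, 6, 93, 61, 68, 59, 84]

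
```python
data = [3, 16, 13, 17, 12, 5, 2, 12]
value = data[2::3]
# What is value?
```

data has length 8. The slice data[2::3] selects indices [2, 5] (2->13, 5->5), giving [13, 5].

[13, 5]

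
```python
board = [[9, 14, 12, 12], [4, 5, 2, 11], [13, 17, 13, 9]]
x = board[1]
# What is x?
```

board has 3 rows. Row 1 is [4, 5, 2, 11].

[4, 5, 2, 11]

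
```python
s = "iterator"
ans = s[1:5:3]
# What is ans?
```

s has length 8. The slice s[1:5:3] selects indices [1, 4] (1->'t', 4->'a'), giving 'ta'.

'ta'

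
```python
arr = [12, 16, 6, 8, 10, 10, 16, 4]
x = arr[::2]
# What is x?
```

arr has length 8. The slice arr[::2] selects indices [0, 2, 4, 6] (0->12, 2->6, 4->10, 6->16), giving [12, 6, 10, 16].

[12, 6, 10, 16]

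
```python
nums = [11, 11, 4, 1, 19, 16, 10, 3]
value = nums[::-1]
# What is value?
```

nums has length 8. The slice nums[::-1] selects indices [7, 6, 5, 4, 3, 2, 1, 0] (7->3, 6->10, 5->16, 4->19, 3->1, 2->4, 1->11, 0->11), giving [3, 10, 16, 19, 1, 4, 11, 11].

[3, 10, 16, 19, 1, 4, 11, 11]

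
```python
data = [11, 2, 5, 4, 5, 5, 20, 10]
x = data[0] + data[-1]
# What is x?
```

data has length 8. data[0] = 11.
data has length 8. Negative index -1 maps to positive index 8 + (-1) = 7. data[7] = 10.
Sum: 11 + 10 = 21.

21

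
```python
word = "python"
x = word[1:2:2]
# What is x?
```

word has length 6. The slice word[1:2:2] selects indices [1] (1->'y'), giving 'y'.

'y'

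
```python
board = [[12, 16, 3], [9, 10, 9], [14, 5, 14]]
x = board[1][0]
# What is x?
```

board[1] = [9, 10, 9]. Taking column 0 of that row yields 9.

9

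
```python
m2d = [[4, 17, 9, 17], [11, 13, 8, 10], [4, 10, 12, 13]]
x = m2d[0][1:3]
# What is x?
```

m2d[0] = [4, 17, 9, 17]. m2d[0] has length 4. The slice m2d[0][1:3] selects indices [1, 2] (1->17, 2->9), giving [17, 9].

[17, 9]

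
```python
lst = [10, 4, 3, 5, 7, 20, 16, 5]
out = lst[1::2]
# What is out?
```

lst has length 8. The slice lst[1::2] selects indices [1, 3, 5, 7] (1->4, 3->5, 5->20, 7->5), giving [4, 5, 20, 5].

[4, 5, 20, 5]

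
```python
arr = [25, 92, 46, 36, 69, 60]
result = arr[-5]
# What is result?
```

arr has length 6. Negative index -5 maps to positive index 6 + (-5) = 1. arr[1] = 92.

92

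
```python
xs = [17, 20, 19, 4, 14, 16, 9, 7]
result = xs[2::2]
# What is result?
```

xs has length 8. The slice xs[2::2] selects indices [2, 4, 6] (2->19, 4->14, 6->9), giving [19, 14, 9].

[19, 14, 9]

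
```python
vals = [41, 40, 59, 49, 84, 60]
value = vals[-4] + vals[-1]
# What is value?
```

vals has length 6. Negative index -4 maps to positive index 6 + (-4) = 2. vals[2] = 59.
vals has length 6. Negative index -1 maps to positive index 6 + (-1) = 5. vals[5] = 60.
Sum: 59 + 60 = 119.

119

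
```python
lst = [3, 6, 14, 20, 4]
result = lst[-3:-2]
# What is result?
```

lst has length 5. The slice lst[-3:-2] selects indices [2] (2->14), giving [14].

[14]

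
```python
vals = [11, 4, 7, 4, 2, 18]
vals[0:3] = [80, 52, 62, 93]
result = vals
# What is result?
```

vals starts as [11, 4, 7, 4, 2, 18] (length 6). The slice vals[0:3] covers indices [0, 1, 2] with values [11, 4, 7]. Replacing that slice with [80, 52, 62, 93] (different length) produces [80, 52, 62, 93, 4, 2, 18].

[80, 52, 62, 93, 4, 2, 18]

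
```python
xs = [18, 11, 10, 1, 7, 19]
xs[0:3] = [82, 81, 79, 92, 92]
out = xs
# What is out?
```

xs starts as [18, 11, 10, 1, 7, 19] (length 6). The slice xs[0:3] covers indices [0, 1, 2] with values [18, 11, 10]. Replacing that slice with [82, 81, 79, 92, 92] (different length) produces [82, 81, 79, 92, 92, 1, 7, 19].

[82, 81, 79, 92, 92, 1, 7, 19]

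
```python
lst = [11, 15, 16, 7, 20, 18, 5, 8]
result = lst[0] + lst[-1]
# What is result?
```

lst has length 8. lst[0] = 11.
lst has length 8. Negative index -1 maps to positive index 8 + (-1) = 7. lst[7] = 8.
Sum: 11 + 8 = 19.

19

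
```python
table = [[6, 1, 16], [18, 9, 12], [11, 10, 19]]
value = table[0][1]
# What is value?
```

table[0] = [6, 1, 16]. Taking column 1 of that row yields 1.

1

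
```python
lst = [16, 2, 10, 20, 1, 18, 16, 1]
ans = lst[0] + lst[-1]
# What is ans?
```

lst has length 8. lst[0] = 16.
lst has length 8. Negative index -1 maps to positive index 8 + (-1) = 7. lst[7] = 1.
Sum: 16 + 1 = 17.

17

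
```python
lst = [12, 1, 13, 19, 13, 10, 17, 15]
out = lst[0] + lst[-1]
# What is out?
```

lst has length 8. lst[0] = 12.
lst has length 8. Negative index -1 maps to positive index 8 + (-1) = 7. lst[7] = 15.
Sum: 12 + 15 = 27.

27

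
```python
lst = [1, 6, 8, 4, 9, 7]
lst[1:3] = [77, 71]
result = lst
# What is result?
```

lst starts as [1, 6, 8, 4, 9, 7] (length 6). The slice lst[1:3] covers indices [1, 2] with values [6, 8]. Replacing that slice with [77, 71] (same length) produces [1, 77, 71, 4, 9, 7].

[1, 77, 71, 4, 9, 7]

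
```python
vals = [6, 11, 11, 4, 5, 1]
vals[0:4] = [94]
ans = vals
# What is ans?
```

vals starts as [6, 11, 11, 4, 5, 1] (length 6). The slice vals[0:4] covers indices [0, 1, 2, 3] with values [6, 11, 11, 4]. Replacing that slice with [94] (different length) produces [94, 5, 1].

[94, 5, 1]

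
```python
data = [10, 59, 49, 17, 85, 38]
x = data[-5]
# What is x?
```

data has length 6. Negative index -5 maps to positive index 6 + (-5) = 1. data[1] = 59.

59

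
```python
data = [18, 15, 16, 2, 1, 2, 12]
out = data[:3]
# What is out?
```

data has length 7. The slice data[:3] selects indices [0, 1, 2] (0->18, 1->15, 2->16), giving [18, 15, 16].

[18, 15, 16]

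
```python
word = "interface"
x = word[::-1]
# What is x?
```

word has length 9. The slice word[::-1] selects indices [8, 7, 6, 5, 4, 3, 2, 1, 0] (8->'e', 7->'c', 6->'a', 5->'f', 4->'r', 3->'e', 2->'t', 1->'n', 0->'i'), giving 'ecafretni'.

'ecafretni'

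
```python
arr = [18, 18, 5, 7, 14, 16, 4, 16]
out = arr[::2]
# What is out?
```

arr has length 8. The slice arr[::2] selects indices [0, 2, 4, 6] (0->18, 2->5, 4->14, 6->4), giving [18, 5, 14, 4].

[18, 5, 14, 4]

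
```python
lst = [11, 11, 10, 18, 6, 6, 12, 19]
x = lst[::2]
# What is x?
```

lst has length 8. The slice lst[::2] selects indices [0, 2, 4, 6] (0->11, 2->10, 4->6, 6->12), giving [11, 10, 6, 12].

[11, 10, 6, 12]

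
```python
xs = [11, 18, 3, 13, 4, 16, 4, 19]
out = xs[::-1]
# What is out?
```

xs has length 8. The slice xs[::-1] selects indices [7, 6, 5, 4, 3, 2, 1, 0] (7->19, 6->4, 5->16, 4->4, 3->13, 2->3, 1->18, 0->11), giving [19, 4, 16, 4, 13, 3, 18, 11].

[19, 4, 16, 4, 13, 3, 18, 11]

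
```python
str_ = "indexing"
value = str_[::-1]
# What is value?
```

str_ has length 8. The slice str_[::-1] selects indices [7, 6, 5, 4, 3, 2, 1, 0] (7->'g', 6->'n', 5->'i', 4->'x', 3->'e', 2->'d', 1->'n', 0->'i'), giving 'gnixedni'.

'gnixedni'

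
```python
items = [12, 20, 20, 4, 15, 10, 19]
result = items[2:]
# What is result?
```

items has length 7. The slice items[2:] selects indices [2, 3, 4, 5, 6] (2->20, 3->4, 4->15, 5->10, 6->19), giving [20, 4, 15, 10, 19].

[20, 4, 15, 10, 19]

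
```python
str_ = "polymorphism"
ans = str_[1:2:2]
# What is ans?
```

str_ has length 12. The slice str_[1:2:2] selects indices [1] (1->'o'), giving 'o'.

'o'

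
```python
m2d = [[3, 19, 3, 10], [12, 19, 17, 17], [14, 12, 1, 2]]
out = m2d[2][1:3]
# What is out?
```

m2d[2] = [14, 12, 1, 2]. m2d[2] has length 4. The slice m2d[2][1:3] selects indices [1, 2] (1->12, 2->1), giving [12, 1].

[12, 1]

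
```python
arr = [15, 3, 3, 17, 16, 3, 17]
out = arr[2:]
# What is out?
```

arr has length 7. The slice arr[2:] selects indices [2, 3, 4, 5, 6] (2->3, 3->17, 4->16, 5->3, 6->17), giving [3, 17, 16, 3, 17].

[3, 17, 16, 3, 17]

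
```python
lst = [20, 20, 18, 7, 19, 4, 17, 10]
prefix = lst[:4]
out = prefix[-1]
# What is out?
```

lst has length 8. The slice lst[:4] selects indices [0, 1, 2, 3] (0->20, 1->20, 2->18, 3->7), giving [20, 20, 18, 7]. So prefix = [20, 20, 18, 7]. Then prefix[-1] = 7.

7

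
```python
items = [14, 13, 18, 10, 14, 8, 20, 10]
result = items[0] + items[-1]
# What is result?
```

items has length 8. items[0] = 14.
items has length 8. Negative index -1 maps to positive index 8 + (-1) = 7. items[7] = 10.
Sum: 14 + 10 = 24.

24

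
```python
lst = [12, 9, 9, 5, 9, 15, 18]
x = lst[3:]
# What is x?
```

lst has length 7. The slice lst[3:] selects indices [3, 4, 5, 6] (3->5, 4->9, 5->15, 6->18), giving [5, 9, 15, 18].

[5, 9, 15, 18]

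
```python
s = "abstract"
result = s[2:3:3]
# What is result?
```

s has length 8. The slice s[2:3:3] selects indices [2] (2->'s'), giving 's'.

's'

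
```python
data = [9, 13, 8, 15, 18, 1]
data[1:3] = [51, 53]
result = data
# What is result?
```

data starts as [9, 13, 8, 15, 18, 1] (length 6). The slice data[1:3] covers indices [1, 2] with values [13, 8]. Replacing that slice with [51, 53] (same length) produces [9, 51, 53, 15, 18, 1].

[9, 51, 53, 15, 18, 1]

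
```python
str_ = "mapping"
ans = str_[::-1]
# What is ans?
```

str_ has length 7. The slice str_[::-1] selects indices [6, 5, 4, 3, 2, 1, 0] (6->'g', 5->'n', 4->'i', 3->'p', 2->'p', 1->'a', 0->'m'), giving 'gnippam'.

'gnippam'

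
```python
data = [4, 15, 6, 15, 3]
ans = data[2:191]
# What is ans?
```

data has length 5. The slice data[2:191] selects indices [2, 3, 4] (2->6, 3->15, 4->3), giving [6, 15, 3].

[6, 15, 3]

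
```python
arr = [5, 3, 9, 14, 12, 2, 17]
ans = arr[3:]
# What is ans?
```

arr has length 7. The slice arr[3:] selects indices [3, 4, 5, 6] (3->14, 4->12, 5->2, 6->17), giving [14, 12, 2, 17].

[14, 12, 2, 17]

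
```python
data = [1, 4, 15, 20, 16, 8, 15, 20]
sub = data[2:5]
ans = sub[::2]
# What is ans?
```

data has length 8. The slice data[2:5] selects indices [2, 3, 4] (2->15, 3->20, 4->16), giving [15, 20, 16]. So sub = [15, 20, 16]. sub has length 3. The slice sub[::2] selects indices [0, 2] (0->15, 2->16), giving [15, 16].

[15, 16]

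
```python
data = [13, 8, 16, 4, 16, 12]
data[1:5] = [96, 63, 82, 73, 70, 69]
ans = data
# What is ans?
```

data starts as [13, 8, 16, 4, 16, 12] (length 6). The slice data[1:5] covers indices [1, 2, 3, 4] with values [8, 16, 4, 16]. Replacing that slice with [96, 63, 82, 73, 70, 69] (different length) produces [13, 96, 63, 82, 73, 70, 69, 12].

[13, 96, 63, 82, 73, 70, 69, 12]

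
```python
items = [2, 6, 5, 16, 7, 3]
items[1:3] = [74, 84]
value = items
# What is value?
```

items starts as [2, 6, 5, 16, 7, 3] (length 6). The slice items[1:3] covers indices [1, 2] with values [6, 5]. Replacing that slice with [74, 84] (same length) produces [2, 74, 84, 16, 7, 3].

[2, 74, 84, 16, 7, 3]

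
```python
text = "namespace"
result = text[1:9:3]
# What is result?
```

text has length 9. The slice text[1:9:3] selects indices [1, 4, 7] (1->'a', 4->'s', 7->'c'), giving 'asc'.

'asc'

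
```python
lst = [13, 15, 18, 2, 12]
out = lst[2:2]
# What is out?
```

lst has length 5. The slice lst[2:2] resolves to an empty index range, so the result is [].

[]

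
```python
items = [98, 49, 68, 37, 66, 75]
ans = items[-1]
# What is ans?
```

items has length 6. Negative index -1 maps to positive index 6 + (-1) = 5. items[5] = 75.

75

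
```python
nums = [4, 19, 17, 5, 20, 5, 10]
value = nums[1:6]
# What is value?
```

nums has length 7. The slice nums[1:6] selects indices [1, 2, 3, 4, 5] (1->19, 2->17, 3->5, 4->20, 5->5), giving [19, 17, 5, 20, 5].

[19, 17, 5, 20, 5]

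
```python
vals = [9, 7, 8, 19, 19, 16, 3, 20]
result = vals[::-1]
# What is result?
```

vals has length 8. The slice vals[::-1] selects indices [7, 6, 5, 4, 3, 2, 1, 0] (7->20, 6->3, 5->16, 4->19, 3->19, 2->8, 1->7, 0->9), giving [20, 3, 16, 19, 19, 8, 7, 9].

[20, 3, 16, 19, 19, 8, 7, 9]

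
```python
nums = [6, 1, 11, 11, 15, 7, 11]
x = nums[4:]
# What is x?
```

nums has length 7. The slice nums[4:] selects indices [4, 5, 6] (4->15, 5->7, 6->11), giving [15, 7, 11].

[15, 7, 11]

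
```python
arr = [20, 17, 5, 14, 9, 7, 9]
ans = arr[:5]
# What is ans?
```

arr has length 7. The slice arr[:5] selects indices [0, 1, 2, 3, 4] (0->20, 1->17, 2->5, 3->14, 4->9), giving [20, 17, 5, 14, 9].

[20, 17, 5, 14, 9]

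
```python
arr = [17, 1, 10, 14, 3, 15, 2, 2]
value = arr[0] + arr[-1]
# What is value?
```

arr has length 8. arr[0] = 17.
arr has length 8. Negative index -1 maps to positive index 8 + (-1) = 7. arr[7] = 2.
Sum: 17 + 2 = 19.

19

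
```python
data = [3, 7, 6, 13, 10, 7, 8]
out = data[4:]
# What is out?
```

data has length 7. The slice data[4:] selects indices [4, 5, 6] (4->10, 5->7, 6->8), giving [10, 7, 8].

[10, 7, 8]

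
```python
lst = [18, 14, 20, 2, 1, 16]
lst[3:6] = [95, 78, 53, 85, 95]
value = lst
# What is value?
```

lst starts as [18, 14, 20, 2, 1, 16] (length 6). The slice lst[3:6] covers indices [3, 4, 5] with values [2, 1, 16]. Replacing that slice with [95, 78, 53, 85, 95] (different length) produces [18, 14, 20, 95, 78, 53, 85, 95].

[18, 14, 20, 95, 78, 53, 85, 95]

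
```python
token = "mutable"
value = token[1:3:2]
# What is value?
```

token has length 7. The slice token[1:3:2] selects indices [1] (1->'u'), giving 'u'.

'u'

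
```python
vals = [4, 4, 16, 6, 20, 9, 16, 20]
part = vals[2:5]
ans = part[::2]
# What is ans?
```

vals has length 8. The slice vals[2:5] selects indices [2, 3, 4] (2->16, 3->6, 4->20), giving [16, 6, 20]. So part = [16, 6, 20]. part has length 3. The slice part[::2] selects indices [0, 2] (0->16, 2->20), giving [16, 20].

[16, 20]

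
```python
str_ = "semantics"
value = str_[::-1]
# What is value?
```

str_ has length 9. The slice str_[::-1] selects indices [8, 7, 6, 5, 4, 3, 2, 1, 0] (8->'s', 7->'c', 6->'i', 5->'t', 4->'n', 3->'a', 2->'m', 1->'e', 0->'s'), giving 'scitnames'.

'scitnames'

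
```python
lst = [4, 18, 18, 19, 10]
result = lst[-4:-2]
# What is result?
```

lst has length 5. The slice lst[-4:-2] selects indices [1, 2] (1->18, 2->18), giving [18, 18].

[18, 18]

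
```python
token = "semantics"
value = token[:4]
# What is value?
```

token has length 9. The slice token[:4] selects indices [0, 1, 2, 3] (0->'s', 1->'e', 2->'m', 3->'a'), giving 'sema'.

'sema'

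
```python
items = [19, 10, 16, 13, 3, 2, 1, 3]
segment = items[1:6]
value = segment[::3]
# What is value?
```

items has length 8. The slice items[1:6] selects indices [1, 2, 3, 4, 5] (1->10, 2->16, 3->13, 4->3, 5->2), giving [10, 16, 13, 3, 2]. So segment = [10, 16, 13, 3, 2]. segment has length 5. The slice segment[::3] selects indices [0, 3] (0->10, 3->3), giving [10, 3].

[10, 3]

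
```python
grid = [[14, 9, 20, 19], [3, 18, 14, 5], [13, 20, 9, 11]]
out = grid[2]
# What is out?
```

grid has 3 rows. Row 2 is [13, 20, 9, 11].

[13, 20, 9, 11]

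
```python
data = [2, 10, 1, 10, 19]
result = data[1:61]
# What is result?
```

data has length 5. The slice data[1:61] selects indices [1, 2, 3, 4] (1->10, 2->1, 3->10, 4->19), giving [10, 1, 10, 19].

[10, 1, 10, 19]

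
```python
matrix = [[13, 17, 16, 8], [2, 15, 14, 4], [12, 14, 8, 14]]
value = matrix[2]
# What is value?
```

matrix has 3 rows. Row 2 is [12, 14, 8, 14].

[12, 14, 8, 14]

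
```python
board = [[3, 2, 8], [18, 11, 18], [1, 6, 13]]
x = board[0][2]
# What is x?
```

board[0] = [3, 2, 8]. Taking column 2 of that row yields 8.

8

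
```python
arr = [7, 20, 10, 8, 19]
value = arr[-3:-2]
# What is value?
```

arr has length 5. The slice arr[-3:-2] selects indices [2] (2->10), giving [10].

[10]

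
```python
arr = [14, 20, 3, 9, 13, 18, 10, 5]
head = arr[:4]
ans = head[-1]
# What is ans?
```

arr has length 8. The slice arr[:4] selects indices [0, 1, 2, 3] (0->14, 1->20, 2->3, 3->9), giving [14, 20, 3, 9]. So head = [14, 20, 3, 9]. Then head[-1] = 9.

9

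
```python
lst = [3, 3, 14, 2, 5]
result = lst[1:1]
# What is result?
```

lst has length 5. The slice lst[1:1] resolves to an empty index range, so the result is [].

[]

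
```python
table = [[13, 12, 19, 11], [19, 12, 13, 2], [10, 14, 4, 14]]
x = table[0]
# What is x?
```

table has 3 rows. Row 0 is [13, 12, 19, 11].

[13, 12, 19, 11]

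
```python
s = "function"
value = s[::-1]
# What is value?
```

s has length 8. The slice s[::-1] selects indices [7, 6, 5, 4, 3, 2, 1, 0] (7->'n', 6->'o', 5->'i', 4->'t', 3->'c', 2->'n', 1->'u', 0->'f'), giving 'noitcnuf'.

'noitcnuf'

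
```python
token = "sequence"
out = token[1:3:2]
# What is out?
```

token has length 8. The slice token[1:3:2] selects indices [1] (1->'e'), giving 'e'.

'e'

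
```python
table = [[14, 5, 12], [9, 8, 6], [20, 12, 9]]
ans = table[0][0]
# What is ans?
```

table[0] = [14, 5, 12]. Taking column 0 of that row yields 14.

14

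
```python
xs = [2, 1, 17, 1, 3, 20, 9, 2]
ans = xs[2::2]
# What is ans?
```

xs has length 8. The slice xs[2::2] selects indices [2, 4, 6] (2->17, 4->3, 6->9), giving [17, 3, 9].

[17, 3, 9]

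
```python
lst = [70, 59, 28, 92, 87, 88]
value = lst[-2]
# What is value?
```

lst has length 6. Negative index -2 maps to positive index 6 + (-2) = 4. lst[4] = 87.

87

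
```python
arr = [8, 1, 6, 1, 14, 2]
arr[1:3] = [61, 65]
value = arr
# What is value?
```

arr starts as [8, 1, 6, 1, 14, 2] (length 6). The slice arr[1:3] covers indices [1, 2] with values [1, 6]. Replacing that slice with [61, 65] (same length) produces [8, 61, 65, 1, 14, 2].

[8, 61, 65, 1, 14, 2]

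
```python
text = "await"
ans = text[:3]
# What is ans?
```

text has length 5. The slice text[:3] selects indices [0, 1, 2] (0->'a', 1->'w', 2->'a'), giving 'awa'.

'awa'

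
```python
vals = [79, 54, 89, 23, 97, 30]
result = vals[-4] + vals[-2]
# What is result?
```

vals has length 6. Negative index -4 maps to positive index 6 + (-4) = 2. vals[2] = 89.
vals has length 6. Negative index -2 maps to positive index 6 + (-2) = 4. vals[4] = 97.
Sum: 89 + 97 = 186.

186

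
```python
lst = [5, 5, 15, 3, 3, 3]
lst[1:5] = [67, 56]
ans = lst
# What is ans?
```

lst starts as [5, 5, 15, 3, 3, 3] (length 6). The slice lst[1:5] covers indices [1, 2, 3, 4] with values [5, 15, 3, 3]. Replacing that slice with [67, 56] (different length) produces [5, 67, 56, 3].

[5, 67, 56, 3]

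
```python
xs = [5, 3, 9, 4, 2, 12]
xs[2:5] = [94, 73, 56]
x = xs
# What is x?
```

xs starts as [5, 3, 9, 4, 2, 12] (length 6). The slice xs[2:5] covers indices [2, 3, 4] with values [9, 4, 2]. Replacing that slice with [94, 73, 56] (same length) produces [5, 3, 94, 73, 56, 12].

[5, 3, 94, 73, 56, 12]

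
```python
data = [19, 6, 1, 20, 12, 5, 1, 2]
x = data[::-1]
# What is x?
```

data has length 8. The slice data[::-1] selects indices [7, 6, 5, 4, 3, 2, 1, 0] (7->2, 6->1, 5->5, 4->12, 3->20, 2->1, 1->6, 0->19), giving [2, 1, 5, 12, 20, 1, 6, 19].

[2, 1, 5, 12, 20, 1, 6, 19]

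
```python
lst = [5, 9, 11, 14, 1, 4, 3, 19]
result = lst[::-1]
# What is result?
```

lst has length 8. The slice lst[::-1] selects indices [7, 6, 5, 4, 3, 2, 1, 0] (7->19, 6->3, 5->4, 4->1, 3->14, 2->11, 1->9, 0->5), giving [19, 3, 4, 1, 14, 11, 9, 5].

[19, 3, 4, 1, 14, 11, 9, 5]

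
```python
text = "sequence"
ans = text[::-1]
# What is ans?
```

text has length 8. The slice text[::-1] selects indices [7, 6, 5, 4, 3, 2, 1, 0] (7->'e', 6->'c', 5->'n', 4->'e', 3->'u', 2->'q', 1->'e', 0->'s'), giving 'ecneuqes'.

'ecneuqes'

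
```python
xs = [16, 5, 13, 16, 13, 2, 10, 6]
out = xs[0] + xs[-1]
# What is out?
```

xs has length 8. xs[0] = 16.
xs has length 8. Negative index -1 maps to positive index 8 + (-1) = 7. xs[7] = 6.
Sum: 16 + 6 = 22.

22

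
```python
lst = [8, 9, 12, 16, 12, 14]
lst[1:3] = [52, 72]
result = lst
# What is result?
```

lst starts as [8, 9, 12, 16, 12, 14] (length 6). The slice lst[1:3] covers indices [1, 2] with values [9, 12]. Replacing that slice with [52, 72] (same length) produces [8, 52, 72, 16, 12, 14].

[8, 52, 72, 16, 12, 14]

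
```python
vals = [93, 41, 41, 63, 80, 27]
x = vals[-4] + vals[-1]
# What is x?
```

vals has length 6. Negative index -4 maps to positive index 6 + (-4) = 2. vals[2] = 41.
vals has length 6. Negative index -1 maps to positive index 6 + (-1) = 5. vals[5] = 27.
Sum: 41 + 27 = 68.

68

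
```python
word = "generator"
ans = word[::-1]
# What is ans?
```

word has length 9. The slice word[::-1] selects indices [8, 7, 6, 5, 4, 3, 2, 1, 0] (8->'r', 7->'o', 6->'t', 5->'a', 4->'r', 3->'e', 2->'n', 1->'e', 0->'g'), giving 'rotareneg'.

'rotareneg'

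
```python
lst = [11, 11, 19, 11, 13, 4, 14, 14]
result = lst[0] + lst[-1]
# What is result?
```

lst has length 8. lst[0] = 11.
lst has length 8. Negative index -1 maps to positive index 8 + (-1) = 7. lst[7] = 14.
Sum: 11 + 14 = 25.

25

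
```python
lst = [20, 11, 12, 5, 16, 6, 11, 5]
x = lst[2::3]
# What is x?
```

lst has length 8. The slice lst[2::3] selects indices [2, 5] (2->12, 5->6), giving [12, 6].

[12, 6]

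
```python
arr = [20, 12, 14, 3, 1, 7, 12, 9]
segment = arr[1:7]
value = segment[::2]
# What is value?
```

arr has length 8. The slice arr[1:7] selects indices [1, 2, 3, 4, 5, 6] (1->12, 2->14, 3->3, 4->1, 5->7, 6->12), giving [12, 14, 3, 1, 7, 12]. So segment = [12, 14, 3, 1, 7, 12]. segment has length 6. The slice segment[::2] selects indices [0, 2, 4] (0->12, 2->3, 4->7), giving [12, 3, 7].

[12, 3, 7]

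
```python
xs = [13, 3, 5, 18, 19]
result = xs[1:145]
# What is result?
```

xs has length 5. The slice xs[1:145] selects indices [1, 2, 3, 4] (1->3, 2->5, 3->18, 4->19), giving [3, 5, 18, 19].

[3, 5, 18, 19]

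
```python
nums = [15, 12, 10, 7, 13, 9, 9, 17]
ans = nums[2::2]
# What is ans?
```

nums has length 8. The slice nums[2::2] selects indices [2, 4, 6] (2->10, 4->13, 6->9), giving [10, 13, 9].

[10, 13, 9]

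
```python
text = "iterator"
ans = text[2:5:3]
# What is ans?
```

text has length 8. The slice text[2:5:3] selects indices [2] (2->'e'), giving 'e'.

'e'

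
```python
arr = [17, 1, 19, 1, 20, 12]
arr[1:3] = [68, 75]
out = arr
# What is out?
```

arr starts as [17, 1, 19, 1, 20, 12] (length 6). The slice arr[1:3] covers indices [1, 2] with values [1, 19]. Replacing that slice with [68, 75] (same length) produces [17, 68, 75, 1, 20, 12].

[17, 68, 75, 1, 20, 12]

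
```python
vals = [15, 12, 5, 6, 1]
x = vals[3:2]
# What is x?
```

vals has length 5. The slice vals[3:2] resolves to an empty index range, so the result is [].

[]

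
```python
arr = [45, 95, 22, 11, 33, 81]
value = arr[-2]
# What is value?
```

arr has length 6. Negative index -2 maps to positive index 6 + (-2) = 4. arr[4] = 33.

33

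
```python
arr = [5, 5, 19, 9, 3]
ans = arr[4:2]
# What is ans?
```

arr has length 5. The slice arr[4:2] resolves to an empty index range, so the result is [].

[]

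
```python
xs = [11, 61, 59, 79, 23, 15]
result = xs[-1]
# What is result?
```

xs has length 6. Negative index -1 maps to positive index 6 + (-1) = 5. xs[5] = 15.

15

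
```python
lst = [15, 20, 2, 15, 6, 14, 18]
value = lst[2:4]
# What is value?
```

lst has length 7. The slice lst[2:4] selects indices [2, 3] (2->2, 3->15), giving [2, 15].

[2, 15]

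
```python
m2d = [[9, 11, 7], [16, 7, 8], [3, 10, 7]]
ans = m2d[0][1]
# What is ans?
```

m2d[0] = [9, 11, 7]. Taking column 1 of that row yields 11.

11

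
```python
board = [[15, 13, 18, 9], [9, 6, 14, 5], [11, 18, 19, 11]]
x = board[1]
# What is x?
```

board has 3 rows. Row 1 is [9, 6, 14, 5].

[9, 6, 14, 5]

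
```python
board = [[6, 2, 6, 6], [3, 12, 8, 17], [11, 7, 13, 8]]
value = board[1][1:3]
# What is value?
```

board[1] = [3, 12, 8, 17]. board[1] has length 4. The slice board[1][1:3] selects indices [1, 2] (1->12, 2->8), giving [12, 8].

[12, 8]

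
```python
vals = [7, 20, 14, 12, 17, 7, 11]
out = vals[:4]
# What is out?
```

vals has length 7. The slice vals[:4] selects indices [0, 1, 2, 3] (0->7, 1->20, 2->14, 3->12), giving [7, 20, 14, 12].

[7, 20, 14, 12]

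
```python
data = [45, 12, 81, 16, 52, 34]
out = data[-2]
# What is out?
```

data has length 6. Negative index -2 maps to positive index 6 + (-2) = 4. data[4] = 52.

52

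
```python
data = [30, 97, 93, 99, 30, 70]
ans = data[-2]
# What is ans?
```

data has length 6. Negative index -2 maps to positive index 6 + (-2) = 4. data[4] = 30.

30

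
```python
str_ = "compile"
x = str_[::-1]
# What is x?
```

str_ has length 7. The slice str_[::-1] selects indices [6, 5, 4, 3, 2, 1, 0] (6->'e', 5->'l', 4->'i', 3->'p', 2->'m', 1->'o', 0->'c'), giving 'elipmoc'.

'elipmoc'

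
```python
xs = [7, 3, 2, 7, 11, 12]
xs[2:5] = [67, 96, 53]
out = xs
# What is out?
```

xs starts as [7, 3, 2, 7, 11, 12] (length 6). The slice xs[2:5] covers indices [2, 3, 4] with values [2, 7, 11]. Replacing that slice with [67, 96, 53] (same length) produces [7, 3, 67, 96, 53, 12].

[7, 3, 67, 96, 53, 12]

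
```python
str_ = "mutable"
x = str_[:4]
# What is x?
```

str_ has length 7. The slice str_[:4] selects indices [0, 1, 2, 3] (0->'m', 1->'u', 2->'t', 3->'a'), giving 'muta'.

'muta'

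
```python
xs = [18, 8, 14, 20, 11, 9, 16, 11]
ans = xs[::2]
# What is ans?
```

xs has length 8. The slice xs[::2] selects indices [0, 2, 4, 6] (0->18, 2->14, 4->11, 6->16), giving [18, 14, 11, 16].

[18, 14, 11, 16]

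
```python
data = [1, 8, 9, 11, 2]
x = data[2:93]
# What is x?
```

data has length 5. The slice data[2:93] selects indices [2, 3, 4] (2->9, 3->11, 4->2), giving [9, 11, 2].

[9, 11, 2]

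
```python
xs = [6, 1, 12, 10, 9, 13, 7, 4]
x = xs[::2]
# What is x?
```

xs has length 8. The slice xs[::2] selects indices [0, 2, 4, 6] (0->6, 2->12, 4->9, 6->7), giving [6, 12, 9, 7].

[6, 12, 9, 7]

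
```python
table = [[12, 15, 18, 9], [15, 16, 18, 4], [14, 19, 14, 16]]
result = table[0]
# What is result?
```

table has 3 rows. Row 0 is [12, 15, 18, 9].

[12, 15, 18, 9]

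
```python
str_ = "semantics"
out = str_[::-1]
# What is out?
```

str_ has length 9. The slice str_[::-1] selects indices [8, 7, 6, 5, 4, 3, 2, 1, 0] (8->'s', 7->'c', 6->'i', 5->'t', 4->'n', 3->'a', 2->'m', 1->'e', 0->'s'), giving 'scitnames'.

'scitnames'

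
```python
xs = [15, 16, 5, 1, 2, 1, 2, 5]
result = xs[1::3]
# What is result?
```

xs has length 8. The slice xs[1::3] selects indices [1, 4, 7] (1->16, 4->2, 7->5), giving [16, 2, 5].

[16, 2, 5]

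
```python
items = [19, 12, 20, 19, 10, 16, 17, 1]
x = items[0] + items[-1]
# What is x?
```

items has length 8. items[0] = 19.
items has length 8. Negative index -1 maps to positive index 8 + (-1) = 7. items[7] = 1.
Sum: 19 + 1 = 20.

20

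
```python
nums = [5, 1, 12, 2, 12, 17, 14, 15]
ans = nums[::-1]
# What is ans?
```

nums has length 8. The slice nums[::-1] selects indices [7, 6, 5, 4, 3, 2, 1, 0] (7->15, 6->14, 5->17, 4->12, 3->2, 2->12, 1->1, 0->5), giving [15, 14, 17, 12, 2, 12, 1, 5].

[15, 14, 17, 12, 2, 12, 1, 5]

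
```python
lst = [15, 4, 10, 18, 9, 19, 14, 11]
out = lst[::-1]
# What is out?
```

lst has length 8. The slice lst[::-1] selects indices [7, 6, 5, 4, 3, 2, 1, 0] (7->11, 6->14, 5->19, 4->9, 3->18, 2->10, 1->4, 0->15), giving [11, 14, 19, 9, 18, 10, 4, 15].

[11, 14, 19, 9, 18, 10, 4, 15]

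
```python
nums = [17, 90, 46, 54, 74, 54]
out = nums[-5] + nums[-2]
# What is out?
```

nums has length 6. Negative index -5 maps to positive index 6 + (-5) = 1. nums[1] = 90.
nums has length 6. Negative index -2 maps to positive index 6 + (-2) = 4. nums[4] = 74.
Sum: 90 + 74 = 164.

164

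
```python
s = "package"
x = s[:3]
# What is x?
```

s has length 7. The slice s[:3] selects indices [0, 1, 2] (0->'p', 1->'a', 2->'c'), giving 'pac'.

'pac'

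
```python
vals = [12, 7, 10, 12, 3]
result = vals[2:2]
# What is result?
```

vals has length 5. The slice vals[2:2] resolves to an empty index range, so the result is [].

[]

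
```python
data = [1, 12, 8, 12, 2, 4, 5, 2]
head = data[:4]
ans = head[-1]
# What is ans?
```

data has length 8. The slice data[:4] selects indices [0, 1, 2, 3] (0->1, 1->12, 2->8, 3->12), giving [1, 12, 8, 12]. So head = [1, 12, 8, 12]. Then head[-1] = 12.

12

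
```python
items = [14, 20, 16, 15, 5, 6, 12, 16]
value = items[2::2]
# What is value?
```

items has length 8. The slice items[2::2] selects indices [2, 4, 6] (2->16, 4->5, 6->12), giving [16, 5, 12].

[16, 5, 12]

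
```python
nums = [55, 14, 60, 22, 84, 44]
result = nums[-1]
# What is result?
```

nums has length 6. Negative index -1 maps to positive index 6 + (-1) = 5. nums[5] = 44.

44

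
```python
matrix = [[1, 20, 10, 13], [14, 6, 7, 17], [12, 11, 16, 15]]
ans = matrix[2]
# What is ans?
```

matrix has 3 rows. Row 2 is [12, 11, 16, 15].

[12, 11, 16, 15]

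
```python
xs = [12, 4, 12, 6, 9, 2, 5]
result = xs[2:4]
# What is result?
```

xs has length 7. The slice xs[2:4] selects indices [2, 3] (2->12, 3->6), giving [12, 6].

[12, 6]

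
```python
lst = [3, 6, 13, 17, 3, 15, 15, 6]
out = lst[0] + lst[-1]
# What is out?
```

lst has length 8. lst[0] = 3.
lst has length 8. Negative index -1 maps to positive index 8 + (-1) = 7. lst[7] = 6.
Sum: 3 + 6 = 9.

9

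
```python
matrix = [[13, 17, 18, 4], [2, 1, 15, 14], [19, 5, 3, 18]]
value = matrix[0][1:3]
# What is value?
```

matrix[0] = [13, 17, 18, 4]. matrix[0] has length 4. The slice matrix[0][1:3] selects indices [1, 2] (1->17, 2->18), giving [17, 18].

[17, 18]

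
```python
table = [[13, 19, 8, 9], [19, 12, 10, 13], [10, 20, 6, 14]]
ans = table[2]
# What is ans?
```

table has 3 rows. Row 2 is [10, 20, 6, 14].

[10, 20, 6, 14]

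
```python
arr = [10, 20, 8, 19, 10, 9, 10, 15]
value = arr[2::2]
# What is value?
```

arr has length 8. The slice arr[2::2] selects indices [2, 4, 6] (2->8, 4->10, 6->10), giving [8, 10, 10].

[8, 10, 10]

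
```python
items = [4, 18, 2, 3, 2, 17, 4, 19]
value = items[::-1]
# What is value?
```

items has length 8. The slice items[::-1] selects indices [7, 6, 5, 4, 3, 2, 1, 0] (7->19, 6->4, 5->17, 4->2, 3->3, 2->2, 1->18, 0->4), giving [19, 4, 17, 2, 3, 2, 18, 4].

[19, 4, 17, 2, 3, 2, 18, 4]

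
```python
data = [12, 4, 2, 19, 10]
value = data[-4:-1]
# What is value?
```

data has length 5. The slice data[-4:-1] selects indices [1, 2, 3] (1->4, 2->2, 3->19), giving [4, 2, 19].

[4, 2, 19]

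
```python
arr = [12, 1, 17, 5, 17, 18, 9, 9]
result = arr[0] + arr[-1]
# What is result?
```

arr has length 8. arr[0] = 12.
arr has length 8. Negative index -1 maps to positive index 8 + (-1) = 7. arr[7] = 9.
Sum: 12 + 9 = 21.

21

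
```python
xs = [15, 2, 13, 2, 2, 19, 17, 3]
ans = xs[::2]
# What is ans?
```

xs has length 8. The slice xs[::2] selects indices [0, 2, 4, 6] (0->15, 2->13, 4->2, 6->17), giving [15, 13, 2, 17].

[15, 13, 2, 17]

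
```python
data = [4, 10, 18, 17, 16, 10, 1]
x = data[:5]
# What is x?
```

data has length 7. The slice data[:5] selects indices [0, 1, 2, 3, 4] (0->4, 1->10, 2->18, 3->17, 4->16), giving [4, 10, 18, 17, 16].

[4, 10, 18, 17, 16]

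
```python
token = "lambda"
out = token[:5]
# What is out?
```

token has length 6. The slice token[:5] selects indices [0, 1, 2, 3, 4] (0->'l', 1->'a', 2->'m', 3->'b', 4->'d'), giving 'lambd'.

'lambd'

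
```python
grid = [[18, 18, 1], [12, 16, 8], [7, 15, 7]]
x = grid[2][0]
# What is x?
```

grid[2] = [7, 15, 7]. Taking column 0 of that row yields 7.

7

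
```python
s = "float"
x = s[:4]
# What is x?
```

s has length 5. The slice s[:4] selects indices [0, 1, 2, 3] (0->'f', 1->'l', 2->'o', 3->'a'), giving 'floa'.

'floa'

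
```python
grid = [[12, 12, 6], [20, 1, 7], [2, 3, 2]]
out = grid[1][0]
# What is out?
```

grid[1] = [20, 1, 7]. Taking column 0 of that row yields 20.

20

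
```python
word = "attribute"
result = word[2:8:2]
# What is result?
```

word has length 9. The slice word[2:8:2] selects indices [2, 4, 6] (2->'t', 4->'i', 6->'u'), giving 'tiu'.

'tiu'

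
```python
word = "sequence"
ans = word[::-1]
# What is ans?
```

word has length 8. The slice word[::-1] selects indices [7, 6, 5, 4, 3, 2, 1, 0] (7->'e', 6->'c', 5->'n', 4->'e', 3->'u', 2->'q', 1->'e', 0->'s'), giving 'ecneuqes'.

'ecneuqes'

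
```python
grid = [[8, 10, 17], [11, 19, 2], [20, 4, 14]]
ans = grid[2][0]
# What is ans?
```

grid[2] = [20, 4, 14]. Taking column 0 of that row yields 20.

20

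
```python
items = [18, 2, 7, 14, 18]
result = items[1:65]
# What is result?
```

items has length 5. The slice items[1:65] selects indices [1, 2, 3, 4] (1->2, 2->7, 3->14, 4->18), giving [2, 7, 14, 18].

[2, 7, 14, 18]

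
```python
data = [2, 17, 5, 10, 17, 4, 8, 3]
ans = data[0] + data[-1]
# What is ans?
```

data has length 8. data[0] = 2.
data has length 8. Negative index -1 maps to positive index 8 + (-1) = 7. data[7] = 3.
Sum: 2 + 3 = 5.

5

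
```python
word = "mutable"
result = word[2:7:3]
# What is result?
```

word has length 7. The slice word[2:7:3] selects indices [2, 5] (2->'t', 5->'l'), giving 'tl'.

'tl'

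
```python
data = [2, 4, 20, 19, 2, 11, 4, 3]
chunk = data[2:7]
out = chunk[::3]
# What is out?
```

data has length 8. The slice data[2:7] selects indices [2, 3, 4, 5, 6] (2->20, 3->19, 4->2, 5->11, 6->4), giving [20, 19, 2, 11, 4]. So chunk = [20, 19, 2, 11, 4]. chunk has length 5. The slice chunk[::3] selects indices [0, 3] (0->20, 3->11), giving [20, 11].

[20, 11]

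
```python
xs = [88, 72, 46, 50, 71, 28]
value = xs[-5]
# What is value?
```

xs has length 6. Negative index -5 maps to positive index 6 + (-5) = 1. xs[1] = 72.

72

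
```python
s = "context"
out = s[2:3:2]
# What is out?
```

s has length 7. The slice s[2:3:2] selects indices [2] (2->'n'), giving 'n'.

'n'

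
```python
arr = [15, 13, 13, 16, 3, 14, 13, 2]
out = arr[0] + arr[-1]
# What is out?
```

arr has length 8. arr[0] = 15.
arr has length 8. Negative index -1 maps to positive index 8 + (-1) = 7. arr[7] = 2.
Sum: 15 + 2 = 17.

17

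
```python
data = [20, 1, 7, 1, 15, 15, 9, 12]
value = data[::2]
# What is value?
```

data has length 8. The slice data[::2] selects indices [0, 2, 4, 6] (0->20, 2->7, 4->15, 6->9), giving [20, 7, 15, 9].

[20, 7, 15, 9]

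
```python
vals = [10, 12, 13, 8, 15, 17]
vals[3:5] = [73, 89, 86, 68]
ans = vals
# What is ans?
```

vals starts as [10, 12, 13, 8, 15, 17] (length 6). The slice vals[3:5] covers indices [3, 4] with values [8, 15]. Replacing that slice with [73, 89, 86, 68] (different length) produces [10, 12, 13, 73, 89, 86, 68, 17].

[10, 12, 13, 73, 89, 86, 68, 17]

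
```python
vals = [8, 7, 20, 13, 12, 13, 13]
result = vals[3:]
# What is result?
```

vals has length 7. The slice vals[3:] selects indices [3, 4, 5, 6] (3->13, 4->12, 5->13, 6->13), giving [13, 12, 13, 13].

[13, 12, 13, 13]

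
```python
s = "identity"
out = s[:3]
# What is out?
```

s has length 8. The slice s[:3] selects indices [0, 1, 2] (0->'i', 1->'d', 2->'e'), giving 'ide'.

'ide'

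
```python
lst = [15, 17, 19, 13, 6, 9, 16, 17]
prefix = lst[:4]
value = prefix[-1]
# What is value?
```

lst has length 8. The slice lst[:4] selects indices [0, 1, 2, 3] (0->15, 1->17, 2->19, 3->13), giving [15, 17, 19, 13]. So prefix = [15, 17, 19, 13]. Then prefix[-1] = 13.

13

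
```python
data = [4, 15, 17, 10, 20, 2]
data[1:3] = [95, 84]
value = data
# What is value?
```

data starts as [4, 15, 17, 10, 20, 2] (length 6). The slice data[1:3] covers indices [1, 2] with values [15, 17]. Replacing that slice with [95, 84] (same length) produces [4, 95, 84, 10, 20, 2].

[4, 95, 84, 10, 20, 2]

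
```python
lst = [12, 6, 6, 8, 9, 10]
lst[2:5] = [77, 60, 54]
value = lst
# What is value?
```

lst starts as [12, 6, 6, 8, 9, 10] (length 6). The slice lst[2:5] covers indices [2, 3, 4] with values [6, 8, 9]. Replacing that slice with [77, 60, 54] (same length) produces [12, 6, 77, 60, 54, 10].

[12, 6, 77, 60, 54, 10]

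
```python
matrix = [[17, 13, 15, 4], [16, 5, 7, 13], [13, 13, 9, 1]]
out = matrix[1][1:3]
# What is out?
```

matrix[1] = [16, 5, 7, 13]. matrix[1] has length 4. The slice matrix[1][1:3] selects indices [1, 2] (1->5, 2->7), giving [5, 7].

[5, 7]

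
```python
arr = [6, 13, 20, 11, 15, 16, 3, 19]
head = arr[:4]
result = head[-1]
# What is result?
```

arr has length 8. The slice arr[:4] selects indices [0, 1, 2, 3] (0->6, 1->13, 2->20, 3->11), giving [6, 13, 20, 11]. So head = [6, 13, 20, 11]. Then head[-1] = 11.

11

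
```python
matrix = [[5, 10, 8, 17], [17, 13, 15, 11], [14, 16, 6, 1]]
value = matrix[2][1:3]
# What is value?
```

matrix[2] = [14, 16, 6, 1]. matrix[2] has length 4. The slice matrix[2][1:3] selects indices [1, 2] (1->16, 2->6), giving [16, 6].

[16, 6]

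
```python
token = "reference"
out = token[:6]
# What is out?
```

token has length 9. The slice token[:6] selects indices [0, 1, 2, 3, 4, 5] (0->'r', 1->'e', 2->'f', 3->'e', 4->'r', 5->'e'), giving 'refere'.

'refere'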